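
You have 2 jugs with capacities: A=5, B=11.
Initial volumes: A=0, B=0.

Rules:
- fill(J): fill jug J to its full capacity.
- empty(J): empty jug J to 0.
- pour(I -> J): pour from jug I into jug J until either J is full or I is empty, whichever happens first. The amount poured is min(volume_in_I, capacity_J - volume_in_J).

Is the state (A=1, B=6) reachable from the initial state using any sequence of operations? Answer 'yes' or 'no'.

Answer: no

Derivation:
BFS explored all 32 reachable states.
Reachable set includes: (0,0), (0,1), (0,2), (0,3), (0,4), (0,5), (0,6), (0,7), (0,8), (0,9), (0,10), (0,11) ...
Target (A=1, B=6) not in reachable set → no.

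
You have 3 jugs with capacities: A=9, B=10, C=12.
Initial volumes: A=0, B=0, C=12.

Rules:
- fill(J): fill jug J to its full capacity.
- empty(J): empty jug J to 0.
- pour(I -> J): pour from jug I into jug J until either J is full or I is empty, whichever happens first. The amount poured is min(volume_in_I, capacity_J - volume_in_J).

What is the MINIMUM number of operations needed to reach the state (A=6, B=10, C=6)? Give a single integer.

BFS from (A=0, B=0, C=12). One shortest path:
  1. pour(C -> A) -> (A=9 B=0 C=3)
  2. pour(A -> B) -> (A=0 B=9 C=3)
  3. pour(C -> A) -> (A=3 B=9 C=0)
  4. pour(B -> C) -> (A=3 B=0 C=9)
  5. fill(B) -> (A=3 B=10 C=9)
  6. pour(B -> A) -> (A=9 B=4 C=9)
  7. pour(A -> C) -> (A=6 B=4 C=12)
  8. pour(C -> B) -> (A=6 B=10 C=6)
Reached target in 8 moves.

Answer: 8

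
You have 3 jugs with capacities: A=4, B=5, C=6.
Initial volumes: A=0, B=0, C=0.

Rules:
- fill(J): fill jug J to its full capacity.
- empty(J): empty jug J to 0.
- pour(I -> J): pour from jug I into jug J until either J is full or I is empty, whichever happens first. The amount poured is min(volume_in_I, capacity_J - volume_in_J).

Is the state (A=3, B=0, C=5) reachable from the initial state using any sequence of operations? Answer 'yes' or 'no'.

Answer: yes

Derivation:
BFS from (A=0, B=0, C=0):
  1. fill(A) -> (A=4 B=0 C=0)
  2. pour(A -> B) -> (A=0 B=4 C=0)
  3. fill(A) -> (A=4 B=4 C=0)
  4. pour(A -> B) -> (A=3 B=5 C=0)
  5. pour(B -> C) -> (A=3 B=0 C=5)
Target reached → yes.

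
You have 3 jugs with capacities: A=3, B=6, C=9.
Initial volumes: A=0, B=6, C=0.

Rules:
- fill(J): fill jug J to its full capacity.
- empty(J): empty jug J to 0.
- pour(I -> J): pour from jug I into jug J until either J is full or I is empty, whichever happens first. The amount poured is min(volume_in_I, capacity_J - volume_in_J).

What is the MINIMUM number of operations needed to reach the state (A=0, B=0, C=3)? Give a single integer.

Answer: 3

Derivation:
BFS from (A=0, B=6, C=0). One shortest path:
  1. fill(A) -> (A=3 B=6 C=0)
  2. empty(B) -> (A=3 B=0 C=0)
  3. pour(A -> C) -> (A=0 B=0 C=3)
Reached target in 3 moves.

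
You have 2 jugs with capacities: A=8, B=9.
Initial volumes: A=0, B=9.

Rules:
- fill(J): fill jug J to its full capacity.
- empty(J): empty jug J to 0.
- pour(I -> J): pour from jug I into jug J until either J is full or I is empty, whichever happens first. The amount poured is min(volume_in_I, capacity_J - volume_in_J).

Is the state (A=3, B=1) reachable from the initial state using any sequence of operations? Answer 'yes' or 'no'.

Answer: no

Derivation:
BFS explored all 34 reachable states.
Reachable set includes: (0,0), (0,1), (0,2), (0,3), (0,4), (0,5), (0,6), (0,7), (0,8), (0,9), (1,0), (1,9) ...
Target (A=3, B=1) not in reachable set → no.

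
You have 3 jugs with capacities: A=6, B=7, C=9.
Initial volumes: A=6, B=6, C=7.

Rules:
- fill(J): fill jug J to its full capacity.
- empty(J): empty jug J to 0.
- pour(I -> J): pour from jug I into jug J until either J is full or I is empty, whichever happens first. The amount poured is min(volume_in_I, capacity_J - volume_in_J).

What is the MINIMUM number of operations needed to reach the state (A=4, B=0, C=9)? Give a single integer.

Answer: 2

Derivation:
BFS from (A=6, B=6, C=7). One shortest path:
  1. empty(B) -> (A=6 B=0 C=7)
  2. pour(A -> C) -> (A=4 B=0 C=9)
Reached target in 2 moves.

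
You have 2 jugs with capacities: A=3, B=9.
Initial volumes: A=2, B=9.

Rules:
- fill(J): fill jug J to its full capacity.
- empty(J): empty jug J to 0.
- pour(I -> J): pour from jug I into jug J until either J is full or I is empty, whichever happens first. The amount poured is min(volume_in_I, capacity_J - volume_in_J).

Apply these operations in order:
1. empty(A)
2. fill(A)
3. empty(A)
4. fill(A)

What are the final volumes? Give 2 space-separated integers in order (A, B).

Step 1: empty(A) -> (A=0 B=9)
Step 2: fill(A) -> (A=3 B=9)
Step 3: empty(A) -> (A=0 B=9)
Step 4: fill(A) -> (A=3 B=9)

Answer: 3 9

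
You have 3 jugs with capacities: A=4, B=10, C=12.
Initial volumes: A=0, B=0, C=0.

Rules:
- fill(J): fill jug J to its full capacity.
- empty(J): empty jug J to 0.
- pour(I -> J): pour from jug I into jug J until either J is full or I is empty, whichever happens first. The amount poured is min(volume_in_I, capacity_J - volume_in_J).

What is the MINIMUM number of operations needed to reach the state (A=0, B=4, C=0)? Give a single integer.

Answer: 2

Derivation:
BFS from (A=0, B=0, C=0). One shortest path:
  1. fill(A) -> (A=4 B=0 C=0)
  2. pour(A -> B) -> (A=0 B=4 C=0)
Reached target in 2 moves.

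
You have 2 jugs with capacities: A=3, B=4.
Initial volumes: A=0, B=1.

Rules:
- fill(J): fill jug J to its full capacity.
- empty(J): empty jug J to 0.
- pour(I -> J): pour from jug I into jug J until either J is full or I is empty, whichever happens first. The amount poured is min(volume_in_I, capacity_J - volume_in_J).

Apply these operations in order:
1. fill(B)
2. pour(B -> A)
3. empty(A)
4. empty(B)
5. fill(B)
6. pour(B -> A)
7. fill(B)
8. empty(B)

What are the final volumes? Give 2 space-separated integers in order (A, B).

Answer: 3 0

Derivation:
Step 1: fill(B) -> (A=0 B=4)
Step 2: pour(B -> A) -> (A=3 B=1)
Step 3: empty(A) -> (A=0 B=1)
Step 4: empty(B) -> (A=0 B=0)
Step 5: fill(B) -> (A=0 B=4)
Step 6: pour(B -> A) -> (A=3 B=1)
Step 7: fill(B) -> (A=3 B=4)
Step 8: empty(B) -> (A=3 B=0)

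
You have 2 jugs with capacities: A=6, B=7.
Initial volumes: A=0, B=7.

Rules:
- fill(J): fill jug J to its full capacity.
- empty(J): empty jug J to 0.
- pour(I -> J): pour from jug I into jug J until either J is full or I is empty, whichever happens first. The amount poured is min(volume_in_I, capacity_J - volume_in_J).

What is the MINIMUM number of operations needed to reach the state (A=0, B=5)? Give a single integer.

BFS from (A=0, B=7). One shortest path:
  1. fill(A) -> (A=6 B=7)
  2. empty(B) -> (A=6 B=0)
  3. pour(A -> B) -> (A=0 B=6)
  4. fill(A) -> (A=6 B=6)
  5. pour(A -> B) -> (A=5 B=7)
  6. empty(B) -> (A=5 B=0)
  7. pour(A -> B) -> (A=0 B=5)
Reached target in 7 moves.

Answer: 7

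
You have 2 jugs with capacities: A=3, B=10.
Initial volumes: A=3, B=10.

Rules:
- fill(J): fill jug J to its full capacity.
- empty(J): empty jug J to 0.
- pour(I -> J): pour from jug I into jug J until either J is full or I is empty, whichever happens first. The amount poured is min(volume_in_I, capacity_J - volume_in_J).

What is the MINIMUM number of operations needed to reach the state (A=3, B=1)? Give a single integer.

Answer: 6

Derivation:
BFS from (A=3, B=10). One shortest path:
  1. empty(A) -> (A=0 B=10)
  2. pour(B -> A) -> (A=3 B=7)
  3. empty(A) -> (A=0 B=7)
  4. pour(B -> A) -> (A=3 B=4)
  5. empty(A) -> (A=0 B=4)
  6. pour(B -> A) -> (A=3 B=1)
Reached target in 6 moves.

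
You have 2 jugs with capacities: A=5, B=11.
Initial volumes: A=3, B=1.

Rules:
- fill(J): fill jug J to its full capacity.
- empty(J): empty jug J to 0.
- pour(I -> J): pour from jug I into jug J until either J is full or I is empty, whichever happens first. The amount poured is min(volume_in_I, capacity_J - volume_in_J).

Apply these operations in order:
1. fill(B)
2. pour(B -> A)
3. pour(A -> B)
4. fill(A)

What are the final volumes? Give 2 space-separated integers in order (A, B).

Step 1: fill(B) -> (A=3 B=11)
Step 2: pour(B -> A) -> (A=5 B=9)
Step 3: pour(A -> B) -> (A=3 B=11)
Step 4: fill(A) -> (A=5 B=11)

Answer: 5 11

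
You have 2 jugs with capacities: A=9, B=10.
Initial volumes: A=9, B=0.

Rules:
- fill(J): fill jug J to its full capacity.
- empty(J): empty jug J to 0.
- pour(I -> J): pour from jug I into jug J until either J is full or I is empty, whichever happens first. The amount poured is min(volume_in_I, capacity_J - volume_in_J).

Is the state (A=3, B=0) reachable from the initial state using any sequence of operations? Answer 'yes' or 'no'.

Answer: yes

Derivation:
BFS from (A=9, B=0):
  1. empty(A) -> (A=0 B=0)
  2. fill(B) -> (A=0 B=10)
  3. pour(B -> A) -> (A=9 B=1)
  4. empty(A) -> (A=0 B=1)
  5. pour(B -> A) -> (A=1 B=0)
  6. fill(B) -> (A=1 B=10)
  7. pour(B -> A) -> (A=9 B=2)
  8. empty(A) -> (A=0 B=2)
  9. pour(B -> A) -> (A=2 B=0)
  10. fill(B) -> (A=2 B=10)
  11. pour(B -> A) -> (A=9 B=3)
  12. empty(A) -> (A=0 B=3)
  13. pour(B -> A) -> (A=3 B=0)
Target reached → yes.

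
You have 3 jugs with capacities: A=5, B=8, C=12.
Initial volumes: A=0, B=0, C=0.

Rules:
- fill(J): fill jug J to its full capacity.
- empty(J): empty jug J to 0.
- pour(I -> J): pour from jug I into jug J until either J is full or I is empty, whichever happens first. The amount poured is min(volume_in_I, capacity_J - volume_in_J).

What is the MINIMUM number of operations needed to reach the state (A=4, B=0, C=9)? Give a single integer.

Answer: 8

Derivation:
BFS from (A=0, B=0, C=0). One shortest path:
  1. fill(A) -> (A=5 B=0 C=0)
  2. fill(B) -> (A=5 B=8 C=0)
  3. pour(B -> C) -> (A=5 B=0 C=8)
  4. pour(A -> C) -> (A=1 B=0 C=12)
  5. pour(C -> B) -> (A=1 B=8 C=4)
  6. pour(B -> A) -> (A=5 B=4 C=4)
  7. pour(A -> C) -> (A=0 B=4 C=9)
  8. pour(B -> A) -> (A=4 B=0 C=9)
Reached target in 8 moves.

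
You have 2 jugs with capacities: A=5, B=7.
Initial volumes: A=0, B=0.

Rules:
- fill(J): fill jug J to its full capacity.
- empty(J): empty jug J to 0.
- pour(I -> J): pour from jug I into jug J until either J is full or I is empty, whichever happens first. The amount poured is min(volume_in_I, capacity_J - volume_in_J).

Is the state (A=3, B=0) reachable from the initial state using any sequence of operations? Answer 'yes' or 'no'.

BFS from (A=0, B=0):
  1. fill(A) -> (A=5 B=0)
  2. pour(A -> B) -> (A=0 B=5)
  3. fill(A) -> (A=5 B=5)
  4. pour(A -> B) -> (A=3 B=7)
  5. empty(B) -> (A=3 B=0)
Target reached → yes.

Answer: yes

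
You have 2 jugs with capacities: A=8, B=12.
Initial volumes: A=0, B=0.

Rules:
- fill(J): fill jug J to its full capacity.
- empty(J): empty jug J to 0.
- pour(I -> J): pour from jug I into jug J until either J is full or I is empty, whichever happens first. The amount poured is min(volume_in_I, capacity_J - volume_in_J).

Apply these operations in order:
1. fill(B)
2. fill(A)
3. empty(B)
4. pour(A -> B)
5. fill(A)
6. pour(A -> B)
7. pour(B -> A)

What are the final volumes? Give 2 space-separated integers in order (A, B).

Answer: 8 8

Derivation:
Step 1: fill(B) -> (A=0 B=12)
Step 2: fill(A) -> (A=8 B=12)
Step 3: empty(B) -> (A=8 B=0)
Step 4: pour(A -> B) -> (A=0 B=8)
Step 5: fill(A) -> (A=8 B=8)
Step 6: pour(A -> B) -> (A=4 B=12)
Step 7: pour(B -> A) -> (A=8 B=8)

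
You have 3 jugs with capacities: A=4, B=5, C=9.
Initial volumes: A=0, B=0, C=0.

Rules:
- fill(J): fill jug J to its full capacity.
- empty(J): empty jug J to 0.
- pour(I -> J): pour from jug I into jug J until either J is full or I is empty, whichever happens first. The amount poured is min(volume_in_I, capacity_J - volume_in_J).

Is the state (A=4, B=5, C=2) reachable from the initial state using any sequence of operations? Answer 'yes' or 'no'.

BFS from (A=0, B=0, C=0):
  1. fill(B) -> (A=0 B=5 C=0)
  2. pour(B -> A) -> (A=4 B=1 C=0)
  3. empty(A) -> (A=0 B=1 C=0)
  4. pour(B -> A) -> (A=1 B=0 C=0)
  5. fill(B) -> (A=1 B=5 C=0)
  6. pour(B -> A) -> (A=4 B=2 C=0)
  7. pour(B -> C) -> (A=4 B=0 C=2)
  8. fill(B) -> (A=4 B=5 C=2)
Target reached → yes.

Answer: yes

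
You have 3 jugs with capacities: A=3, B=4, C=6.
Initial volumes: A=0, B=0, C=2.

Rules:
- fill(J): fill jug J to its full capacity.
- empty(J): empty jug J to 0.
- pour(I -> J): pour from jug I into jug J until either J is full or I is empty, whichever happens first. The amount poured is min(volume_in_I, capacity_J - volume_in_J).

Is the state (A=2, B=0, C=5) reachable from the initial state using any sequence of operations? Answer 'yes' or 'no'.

Answer: yes

Derivation:
BFS from (A=0, B=0, C=2):
  1. fill(A) -> (A=3 B=0 C=2)
  2. pour(A -> B) -> (A=0 B=3 C=2)
  3. pour(C -> A) -> (A=2 B=3 C=0)
  4. fill(C) -> (A=2 B=3 C=6)
  5. pour(C -> B) -> (A=2 B=4 C=5)
  6. empty(B) -> (A=2 B=0 C=5)
Target reached → yes.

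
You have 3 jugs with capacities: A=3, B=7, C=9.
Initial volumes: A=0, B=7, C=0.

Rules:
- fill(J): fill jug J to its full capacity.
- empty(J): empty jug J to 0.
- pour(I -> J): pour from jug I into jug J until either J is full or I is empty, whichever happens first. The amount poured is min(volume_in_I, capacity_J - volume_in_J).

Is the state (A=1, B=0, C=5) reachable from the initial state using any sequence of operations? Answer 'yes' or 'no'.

Answer: yes

Derivation:
BFS from (A=0, B=7, C=0):
  1. fill(A) -> (A=3 B=7 C=0)
  2. pour(B -> C) -> (A=3 B=0 C=7)
  3. pour(A -> B) -> (A=0 B=3 C=7)
  4. fill(A) -> (A=3 B=3 C=7)
  5. pour(A -> C) -> (A=1 B=3 C=9)
  6. pour(C -> B) -> (A=1 B=7 C=5)
  7. empty(B) -> (A=1 B=0 C=5)
Target reached → yes.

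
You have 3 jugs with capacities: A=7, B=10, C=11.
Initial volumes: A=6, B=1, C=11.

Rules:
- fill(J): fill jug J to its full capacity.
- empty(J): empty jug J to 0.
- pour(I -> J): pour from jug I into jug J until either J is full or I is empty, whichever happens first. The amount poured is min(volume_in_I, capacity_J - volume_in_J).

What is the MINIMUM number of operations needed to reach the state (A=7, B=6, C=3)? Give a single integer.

BFS from (A=6, B=1, C=11). One shortest path:
  1. fill(B) -> (A=6 B=10 C=11)
  2. empty(C) -> (A=6 B=10 C=0)
  3. pour(B -> C) -> (A=6 B=0 C=10)
  4. pour(A -> B) -> (A=0 B=6 C=10)
  5. pour(C -> A) -> (A=7 B=6 C=3)
Reached target in 5 moves.

Answer: 5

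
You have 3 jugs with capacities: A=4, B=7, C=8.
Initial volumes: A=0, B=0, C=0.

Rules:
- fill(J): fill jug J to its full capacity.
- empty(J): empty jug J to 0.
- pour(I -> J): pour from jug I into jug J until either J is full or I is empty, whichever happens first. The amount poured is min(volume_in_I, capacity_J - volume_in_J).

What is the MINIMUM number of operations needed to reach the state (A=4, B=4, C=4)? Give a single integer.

Answer: 4

Derivation:
BFS from (A=0, B=0, C=0). One shortest path:
  1. fill(A) -> (A=4 B=0 C=0)
  2. fill(C) -> (A=4 B=0 C=8)
  3. pour(A -> B) -> (A=0 B=4 C=8)
  4. pour(C -> A) -> (A=4 B=4 C=4)
Reached target in 4 moves.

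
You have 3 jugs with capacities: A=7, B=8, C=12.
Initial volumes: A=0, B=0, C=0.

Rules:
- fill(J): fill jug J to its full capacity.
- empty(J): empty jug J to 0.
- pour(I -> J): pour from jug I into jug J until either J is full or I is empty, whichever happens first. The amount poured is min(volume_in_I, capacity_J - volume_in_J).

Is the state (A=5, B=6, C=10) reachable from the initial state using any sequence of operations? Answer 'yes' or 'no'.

Answer: no

Derivation:
BFS explored all 474 reachable states.
Reachable set includes: (0,0,0), (0,0,1), (0,0,2), (0,0,3), (0,0,4), (0,0,5), (0,0,6), (0,0,7), (0,0,8), (0,0,9), (0,0,10), (0,0,11) ...
Target (A=5, B=6, C=10) not in reachable set → no.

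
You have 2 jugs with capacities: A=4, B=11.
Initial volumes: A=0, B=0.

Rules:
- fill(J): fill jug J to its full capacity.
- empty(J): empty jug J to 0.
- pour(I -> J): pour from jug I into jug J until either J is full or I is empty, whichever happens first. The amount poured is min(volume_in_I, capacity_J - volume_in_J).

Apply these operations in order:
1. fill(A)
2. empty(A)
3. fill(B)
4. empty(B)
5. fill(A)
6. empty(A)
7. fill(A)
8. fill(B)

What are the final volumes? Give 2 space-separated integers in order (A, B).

Answer: 4 11

Derivation:
Step 1: fill(A) -> (A=4 B=0)
Step 2: empty(A) -> (A=0 B=0)
Step 3: fill(B) -> (A=0 B=11)
Step 4: empty(B) -> (A=0 B=0)
Step 5: fill(A) -> (A=4 B=0)
Step 6: empty(A) -> (A=0 B=0)
Step 7: fill(A) -> (A=4 B=0)
Step 8: fill(B) -> (A=4 B=11)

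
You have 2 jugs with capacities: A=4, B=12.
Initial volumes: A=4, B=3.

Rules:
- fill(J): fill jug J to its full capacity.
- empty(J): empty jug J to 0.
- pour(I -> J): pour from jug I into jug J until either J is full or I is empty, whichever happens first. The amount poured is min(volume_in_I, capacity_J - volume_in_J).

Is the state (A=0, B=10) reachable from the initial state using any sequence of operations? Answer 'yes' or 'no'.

BFS explored all 16 reachable states.
Reachable set includes: (0,0), (0,3), (0,4), (0,7), (0,8), (0,11), (0,12), (3,0), (3,12), (4,0), (4,3), (4,4) ...
Target (A=0, B=10) not in reachable set → no.

Answer: no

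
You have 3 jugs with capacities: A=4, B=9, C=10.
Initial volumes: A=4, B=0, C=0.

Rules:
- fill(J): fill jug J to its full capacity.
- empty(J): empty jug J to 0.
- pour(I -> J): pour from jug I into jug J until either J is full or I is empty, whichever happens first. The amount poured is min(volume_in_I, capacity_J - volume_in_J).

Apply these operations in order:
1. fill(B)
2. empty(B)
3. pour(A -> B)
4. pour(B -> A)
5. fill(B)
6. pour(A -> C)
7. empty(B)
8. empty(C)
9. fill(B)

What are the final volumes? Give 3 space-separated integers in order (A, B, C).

Answer: 0 9 0

Derivation:
Step 1: fill(B) -> (A=4 B=9 C=0)
Step 2: empty(B) -> (A=4 B=0 C=0)
Step 3: pour(A -> B) -> (A=0 B=4 C=0)
Step 4: pour(B -> A) -> (A=4 B=0 C=0)
Step 5: fill(B) -> (A=4 B=9 C=0)
Step 6: pour(A -> C) -> (A=0 B=9 C=4)
Step 7: empty(B) -> (A=0 B=0 C=4)
Step 8: empty(C) -> (A=0 B=0 C=0)
Step 9: fill(B) -> (A=0 B=9 C=0)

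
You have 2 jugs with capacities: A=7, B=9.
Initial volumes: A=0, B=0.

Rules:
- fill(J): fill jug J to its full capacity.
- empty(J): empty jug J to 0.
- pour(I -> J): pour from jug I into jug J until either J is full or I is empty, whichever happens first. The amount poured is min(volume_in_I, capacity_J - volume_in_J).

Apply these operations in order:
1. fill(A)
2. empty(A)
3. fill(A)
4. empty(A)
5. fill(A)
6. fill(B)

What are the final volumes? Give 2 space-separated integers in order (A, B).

Answer: 7 9

Derivation:
Step 1: fill(A) -> (A=7 B=0)
Step 2: empty(A) -> (A=0 B=0)
Step 3: fill(A) -> (A=7 B=0)
Step 4: empty(A) -> (A=0 B=0)
Step 5: fill(A) -> (A=7 B=0)
Step 6: fill(B) -> (A=7 B=9)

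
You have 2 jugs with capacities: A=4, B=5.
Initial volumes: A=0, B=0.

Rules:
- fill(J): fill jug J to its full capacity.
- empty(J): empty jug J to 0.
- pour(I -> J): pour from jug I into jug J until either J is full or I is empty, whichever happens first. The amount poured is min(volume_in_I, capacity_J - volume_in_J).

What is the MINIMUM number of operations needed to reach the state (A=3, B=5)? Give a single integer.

BFS from (A=0, B=0). One shortest path:
  1. fill(A) -> (A=4 B=0)
  2. pour(A -> B) -> (A=0 B=4)
  3. fill(A) -> (A=4 B=4)
  4. pour(A -> B) -> (A=3 B=5)
Reached target in 4 moves.

Answer: 4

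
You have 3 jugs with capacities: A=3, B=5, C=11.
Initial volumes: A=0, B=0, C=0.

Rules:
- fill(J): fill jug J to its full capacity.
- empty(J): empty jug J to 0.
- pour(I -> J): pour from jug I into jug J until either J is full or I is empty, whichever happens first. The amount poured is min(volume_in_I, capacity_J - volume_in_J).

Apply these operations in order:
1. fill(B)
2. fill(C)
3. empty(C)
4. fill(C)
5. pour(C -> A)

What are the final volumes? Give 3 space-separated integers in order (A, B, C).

Step 1: fill(B) -> (A=0 B=5 C=0)
Step 2: fill(C) -> (A=0 B=5 C=11)
Step 3: empty(C) -> (A=0 B=5 C=0)
Step 4: fill(C) -> (A=0 B=5 C=11)
Step 5: pour(C -> A) -> (A=3 B=5 C=8)

Answer: 3 5 8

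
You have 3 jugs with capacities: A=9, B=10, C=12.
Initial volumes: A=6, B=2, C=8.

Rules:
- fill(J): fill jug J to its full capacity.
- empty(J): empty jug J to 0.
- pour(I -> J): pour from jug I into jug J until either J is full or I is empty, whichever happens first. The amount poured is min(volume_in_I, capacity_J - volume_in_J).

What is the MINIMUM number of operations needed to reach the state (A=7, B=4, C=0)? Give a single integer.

Answer: 6

Derivation:
BFS from (A=6, B=2, C=8). One shortest path:
  1. fill(C) -> (A=6 B=2 C=12)
  2. pour(C -> B) -> (A=6 B=10 C=4)
  3. pour(B -> A) -> (A=9 B=7 C=4)
  4. empty(A) -> (A=0 B=7 C=4)
  5. pour(B -> A) -> (A=7 B=0 C=4)
  6. pour(C -> B) -> (A=7 B=4 C=0)
Reached target in 6 moves.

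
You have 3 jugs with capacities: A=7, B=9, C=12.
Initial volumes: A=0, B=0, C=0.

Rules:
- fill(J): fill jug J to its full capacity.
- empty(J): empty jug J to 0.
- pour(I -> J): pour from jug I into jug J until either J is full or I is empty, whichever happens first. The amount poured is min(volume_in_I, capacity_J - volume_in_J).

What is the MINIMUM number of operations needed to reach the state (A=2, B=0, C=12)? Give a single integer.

Answer: 4

Derivation:
BFS from (A=0, B=0, C=0). One shortest path:
  1. fill(A) -> (A=7 B=0 C=0)
  2. pour(A -> C) -> (A=0 B=0 C=7)
  3. fill(A) -> (A=7 B=0 C=7)
  4. pour(A -> C) -> (A=2 B=0 C=12)
Reached target in 4 moves.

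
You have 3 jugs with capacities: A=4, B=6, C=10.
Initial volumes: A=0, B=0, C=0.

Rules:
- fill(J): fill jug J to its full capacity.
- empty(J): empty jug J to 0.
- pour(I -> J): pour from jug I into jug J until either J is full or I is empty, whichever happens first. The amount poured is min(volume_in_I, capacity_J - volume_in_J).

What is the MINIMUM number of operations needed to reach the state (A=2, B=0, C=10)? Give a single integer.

Answer: 5

Derivation:
BFS from (A=0, B=0, C=0). One shortest path:
  1. fill(B) -> (A=0 B=6 C=0)
  2. fill(C) -> (A=0 B=6 C=10)
  3. pour(B -> A) -> (A=4 B=2 C=10)
  4. empty(A) -> (A=0 B=2 C=10)
  5. pour(B -> A) -> (A=2 B=0 C=10)
Reached target in 5 moves.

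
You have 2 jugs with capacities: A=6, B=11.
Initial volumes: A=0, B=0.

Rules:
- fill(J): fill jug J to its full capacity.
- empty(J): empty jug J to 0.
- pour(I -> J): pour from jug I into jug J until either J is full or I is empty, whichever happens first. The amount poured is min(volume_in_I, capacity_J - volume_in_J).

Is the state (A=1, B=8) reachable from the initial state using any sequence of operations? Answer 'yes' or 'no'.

BFS explored all 34 reachable states.
Reachable set includes: (0,0), (0,1), (0,2), (0,3), (0,4), (0,5), (0,6), (0,7), (0,8), (0,9), (0,10), (0,11) ...
Target (A=1, B=8) not in reachable set → no.

Answer: no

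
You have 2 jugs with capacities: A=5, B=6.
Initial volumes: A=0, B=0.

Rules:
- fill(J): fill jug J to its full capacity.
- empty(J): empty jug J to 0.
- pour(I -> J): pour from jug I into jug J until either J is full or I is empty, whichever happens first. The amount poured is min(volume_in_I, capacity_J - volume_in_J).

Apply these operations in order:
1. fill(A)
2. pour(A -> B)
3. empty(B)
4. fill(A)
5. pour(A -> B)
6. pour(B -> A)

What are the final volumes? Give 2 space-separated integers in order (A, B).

Answer: 5 0

Derivation:
Step 1: fill(A) -> (A=5 B=0)
Step 2: pour(A -> B) -> (A=0 B=5)
Step 3: empty(B) -> (A=0 B=0)
Step 4: fill(A) -> (A=5 B=0)
Step 5: pour(A -> B) -> (A=0 B=5)
Step 6: pour(B -> A) -> (A=5 B=0)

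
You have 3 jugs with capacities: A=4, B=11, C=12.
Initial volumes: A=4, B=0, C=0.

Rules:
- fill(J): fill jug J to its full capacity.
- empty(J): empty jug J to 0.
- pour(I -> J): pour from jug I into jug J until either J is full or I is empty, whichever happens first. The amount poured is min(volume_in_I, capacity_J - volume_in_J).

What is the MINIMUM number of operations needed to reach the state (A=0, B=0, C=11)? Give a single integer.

Answer: 3

Derivation:
BFS from (A=4, B=0, C=0). One shortest path:
  1. empty(A) -> (A=0 B=0 C=0)
  2. fill(B) -> (A=0 B=11 C=0)
  3. pour(B -> C) -> (A=0 B=0 C=11)
Reached target in 3 moves.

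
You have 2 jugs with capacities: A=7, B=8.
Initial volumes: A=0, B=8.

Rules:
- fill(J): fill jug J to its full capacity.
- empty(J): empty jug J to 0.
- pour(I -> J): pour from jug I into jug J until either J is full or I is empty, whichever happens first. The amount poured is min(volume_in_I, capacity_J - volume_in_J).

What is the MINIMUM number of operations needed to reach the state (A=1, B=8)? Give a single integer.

BFS from (A=0, B=8). One shortest path:
  1. pour(B -> A) -> (A=7 B=1)
  2. empty(A) -> (A=0 B=1)
  3. pour(B -> A) -> (A=1 B=0)
  4. fill(B) -> (A=1 B=8)
Reached target in 4 moves.

Answer: 4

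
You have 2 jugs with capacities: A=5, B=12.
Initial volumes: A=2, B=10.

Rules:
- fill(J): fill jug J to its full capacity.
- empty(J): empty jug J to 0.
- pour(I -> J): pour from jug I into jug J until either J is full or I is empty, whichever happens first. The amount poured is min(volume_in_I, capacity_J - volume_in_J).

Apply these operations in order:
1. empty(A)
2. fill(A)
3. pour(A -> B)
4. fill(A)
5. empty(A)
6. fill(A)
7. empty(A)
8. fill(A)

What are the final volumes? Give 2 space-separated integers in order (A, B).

Step 1: empty(A) -> (A=0 B=10)
Step 2: fill(A) -> (A=5 B=10)
Step 3: pour(A -> B) -> (A=3 B=12)
Step 4: fill(A) -> (A=5 B=12)
Step 5: empty(A) -> (A=0 B=12)
Step 6: fill(A) -> (A=5 B=12)
Step 7: empty(A) -> (A=0 B=12)
Step 8: fill(A) -> (A=5 B=12)

Answer: 5 12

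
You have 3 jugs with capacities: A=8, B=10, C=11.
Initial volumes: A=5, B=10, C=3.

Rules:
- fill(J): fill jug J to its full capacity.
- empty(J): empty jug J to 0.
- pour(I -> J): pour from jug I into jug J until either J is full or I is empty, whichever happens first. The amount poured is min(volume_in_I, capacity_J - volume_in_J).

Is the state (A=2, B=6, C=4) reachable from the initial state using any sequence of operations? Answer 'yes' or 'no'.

BFS explored all 558 reachable states.
Reachable set includes: (0,0,0), (0,0,1), (0,0,2), (0,0,3), (0,0,4), (0,0,5), (0,0,6), (0,0,7), (0,0,8), (0,0,9), (0,0,10), (0,0,11) ...
Target (A=2, B=6, C=4) not in reachable set → no.

Answer: no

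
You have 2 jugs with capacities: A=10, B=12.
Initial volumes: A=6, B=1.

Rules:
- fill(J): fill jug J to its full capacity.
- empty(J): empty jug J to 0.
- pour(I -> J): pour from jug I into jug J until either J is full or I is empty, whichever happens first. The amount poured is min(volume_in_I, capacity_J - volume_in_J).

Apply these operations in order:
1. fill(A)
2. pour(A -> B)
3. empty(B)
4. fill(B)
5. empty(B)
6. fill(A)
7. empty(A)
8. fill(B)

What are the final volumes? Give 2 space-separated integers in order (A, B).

Step 1: fill(A) -> (A=10 B=1)
Step 2: pour(A -> B) -> (A=0 B=11)
Step 3: empty(B) -> (A=0 B=0)
Step 4: fill(B) -> (A=0 B=12)
Step 5: empty(B) -> (A=0 B=0)
Step 6: fill(A) -> (A=10 B=0)
Step 7: empty(A) -> (A=0 B=0)
Step 8: fill(B) -> (A=0 B=12)

Answer: 0 12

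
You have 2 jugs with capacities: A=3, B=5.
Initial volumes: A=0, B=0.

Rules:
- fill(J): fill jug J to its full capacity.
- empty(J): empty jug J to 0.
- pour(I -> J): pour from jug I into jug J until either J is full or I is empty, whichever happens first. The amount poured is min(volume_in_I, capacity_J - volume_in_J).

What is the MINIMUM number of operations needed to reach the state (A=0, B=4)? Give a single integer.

Answer: 7

Derivation:
BFS from (A=0, B=0). One shortest path:
  1. fill(B) -> (A=0 B=5)
  2. pour(B -> A) -> (A=3 B=2)
  3. empty(A) -> (A=0 B=2)
  4. pour(B -> A) -> (A=2 B=0)
  5. fill(B) -> (A=2 B=5)
  6. pour(B -> A) -> (A=3 B=4)
  7. empty(A) -> (A=0 B=4)
Reached target in 7 moves.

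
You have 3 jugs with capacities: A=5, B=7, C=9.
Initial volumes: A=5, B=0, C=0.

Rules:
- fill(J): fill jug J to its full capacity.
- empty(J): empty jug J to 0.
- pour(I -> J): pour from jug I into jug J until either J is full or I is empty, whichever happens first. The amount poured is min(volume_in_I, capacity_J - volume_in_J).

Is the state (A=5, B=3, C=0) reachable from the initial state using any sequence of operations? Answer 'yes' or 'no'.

BFS from (A=5, B=0, C=0):
  1. fill(B) -> (A=5 B=7 C=0)
  2. pour(A -> C) -> (A=0 B=7 C=5)
  3. fill(A) -> (A=5 B=7 C=5)
  4. pour(B -> C) -> (A=5 B=3 C=9)
  5. empty(C) -> (A=5 B=3 C=0)
Target reached → yes.

Answer: yes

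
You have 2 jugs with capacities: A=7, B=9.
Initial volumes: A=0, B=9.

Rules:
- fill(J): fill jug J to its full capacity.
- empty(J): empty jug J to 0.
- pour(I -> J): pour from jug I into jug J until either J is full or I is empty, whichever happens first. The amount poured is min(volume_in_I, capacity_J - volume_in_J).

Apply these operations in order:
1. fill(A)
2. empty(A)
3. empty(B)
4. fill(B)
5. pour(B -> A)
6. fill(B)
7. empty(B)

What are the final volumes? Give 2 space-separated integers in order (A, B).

Answer: 7 0

Derivation:
Step 1: fill(A) -> (A=7 B=9)
Step 2: empty(A) -> (A=0 B=9)
Step 3: empty(B) -> (A=0 B=0)
Step 4: fill(B) -> (A=0 B=9)
Step 5: pour(B -> A) -> (A=7 B=2)
Step 6: fill(B) -> (A=7 B=9)
Step 7: empty(B) -> (A=7 B=0)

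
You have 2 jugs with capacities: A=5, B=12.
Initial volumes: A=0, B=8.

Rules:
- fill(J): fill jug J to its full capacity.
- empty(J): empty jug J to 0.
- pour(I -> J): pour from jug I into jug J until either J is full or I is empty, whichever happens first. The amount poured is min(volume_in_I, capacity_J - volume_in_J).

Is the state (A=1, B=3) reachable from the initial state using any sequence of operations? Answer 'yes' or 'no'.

Answer: no

Derivation:
BFS explored all 34 reachable states.
Reachable set includes: (0,0), (0,1), (0,2), (0,3), (0,4), (0,5), (0,6), (0,7), (0,8), (0,9), (0,10), (0,11) ...
Target (A=1, B=3) not in reachable set → no.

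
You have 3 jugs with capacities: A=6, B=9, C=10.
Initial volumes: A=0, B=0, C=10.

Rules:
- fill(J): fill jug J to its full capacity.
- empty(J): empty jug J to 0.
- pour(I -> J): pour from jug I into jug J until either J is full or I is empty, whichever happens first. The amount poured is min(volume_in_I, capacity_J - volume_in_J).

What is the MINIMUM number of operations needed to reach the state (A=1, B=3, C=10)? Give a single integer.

BFS from (A=0, B=0, C=10). One shortest path:
  1. pour(C -> B) -> (A=0 B=9 C=1)
  2. pour(B -> A) -> (A=6 B=3 C=1)
  3. empty(A) -> (A=0 B=3 C=1)
  4. pour(C -> A) -> (A=1 B=3 C=0)
  5. fill(C) -> (A=1 B=3 C=10)
Reached target in 5 moves.

Answer: 5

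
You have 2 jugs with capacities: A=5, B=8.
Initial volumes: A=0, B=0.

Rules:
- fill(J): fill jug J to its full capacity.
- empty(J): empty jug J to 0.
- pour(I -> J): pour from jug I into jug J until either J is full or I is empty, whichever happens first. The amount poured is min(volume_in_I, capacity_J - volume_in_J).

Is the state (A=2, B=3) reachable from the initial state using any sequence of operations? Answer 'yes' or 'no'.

BFS explored all 26 reachable states.
Reachable set includes: (0,0), (0,1), (0,2), (0,3), (0,4), (0,5), (0,6), (0,7), (0,8), (1,0), (1,8), (2,0) ...
Target (A=2, B=3) not in reachable set → no.

Answer: no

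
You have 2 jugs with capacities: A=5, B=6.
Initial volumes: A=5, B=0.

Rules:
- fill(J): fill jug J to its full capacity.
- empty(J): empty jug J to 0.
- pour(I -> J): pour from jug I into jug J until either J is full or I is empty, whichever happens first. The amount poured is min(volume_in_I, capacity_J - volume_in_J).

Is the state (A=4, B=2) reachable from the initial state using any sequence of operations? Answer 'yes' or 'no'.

BFS explored all 22 reachable states.
Reachable set includes: (0,0), (0,1), (0,2), (0,3), (0,4), (0,5), (0,6), (1,0), (1,6), (2,0), (2,6), (3,0) ...
Target (A=4, B=2) not in reachable set → no.

Answer: no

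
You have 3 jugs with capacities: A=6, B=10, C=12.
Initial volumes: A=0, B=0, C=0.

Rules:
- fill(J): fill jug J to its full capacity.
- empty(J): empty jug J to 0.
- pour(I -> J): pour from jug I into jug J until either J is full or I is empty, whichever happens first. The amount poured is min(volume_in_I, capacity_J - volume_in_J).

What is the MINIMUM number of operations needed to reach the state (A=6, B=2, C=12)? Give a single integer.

BFS from (A=0, B=0, C=0). One shortest path:
  1. fill(B) -> (A=0 B=10 C=0)
  2. pour(B -> A) -> (A=6 B=4 C=0)
  3. pour(B -> C) -> (A=6 B=0 C=4)
  4. fill(B) -> (A=6 B=10 C=4)
  5. pour(B -> C) -> (A=6 B=2 C=12)
Reached target in 5 moves.

Answer: 5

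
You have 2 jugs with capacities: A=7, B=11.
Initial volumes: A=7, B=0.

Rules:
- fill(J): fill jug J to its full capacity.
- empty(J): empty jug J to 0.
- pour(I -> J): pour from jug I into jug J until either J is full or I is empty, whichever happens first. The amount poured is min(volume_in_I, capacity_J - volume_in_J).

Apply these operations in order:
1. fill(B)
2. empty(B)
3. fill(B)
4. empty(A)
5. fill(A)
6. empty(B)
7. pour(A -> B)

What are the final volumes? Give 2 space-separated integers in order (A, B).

Step 1: fill(B) -> (A=7 B=11)
Step 2: empty(B) -> (A=7 B=0)
Step 3: fill(B) -> (A=7 B=11)
Step 4: empty(A) -> (A=0 B=11)
Step 5: fill(A) -> (A=7 B=11)
Step 6: empty(B) -> (A=7 B=0)
Step 7: pour(A -> B) -> (A=0 B=7)

Answer: 0 7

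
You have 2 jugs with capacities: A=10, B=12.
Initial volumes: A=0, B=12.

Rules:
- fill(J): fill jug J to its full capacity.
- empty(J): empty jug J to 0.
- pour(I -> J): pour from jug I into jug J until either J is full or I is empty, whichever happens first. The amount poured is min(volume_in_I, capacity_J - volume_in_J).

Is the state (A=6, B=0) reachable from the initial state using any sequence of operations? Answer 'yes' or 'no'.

Answer: yes

Derivation:
BFS from (A=0, B=12):
  1. fill(A) -> (A=10 B=12)
  2. empty(B) -> (A=10 B=0)
  3. pour(A -> B) -> (A=0 B=10)
  4. fill(A) -> (A=10 B=10)
  5. pour(A -> B) -> (A=8 B=12)
  6. empty(B) -> (A=8 B=0)
  7. pour(A -> B) -> (A=0 B=8)
  8. fill(A) -> (A=10 B=8)
  9. pour(A -> B) -> (A=6 B=12)
  10. empty(B) -> (A=6 B=0)
Target reached → yes.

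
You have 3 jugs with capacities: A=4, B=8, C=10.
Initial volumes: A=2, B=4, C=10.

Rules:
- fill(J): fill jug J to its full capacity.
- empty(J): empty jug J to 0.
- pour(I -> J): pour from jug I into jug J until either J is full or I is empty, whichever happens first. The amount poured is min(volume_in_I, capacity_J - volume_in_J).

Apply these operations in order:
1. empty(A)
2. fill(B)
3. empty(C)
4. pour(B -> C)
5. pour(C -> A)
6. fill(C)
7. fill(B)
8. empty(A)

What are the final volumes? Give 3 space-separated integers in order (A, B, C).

Step 1: empty(A) -> (A=0 B=4 C=10)
Step 2: fill(B) -> (A=0 B=8 C=10)
Step 3: empty(C) -> (A=0 B=8 C=0)
Step 4: pour(B -> C) -> (A=0 B=0 C=8)
Step 5: pour(C -> A) -> (A=4 B=0 C=4)
Step 6: fill(C) -> (A=4 B=0 C=10)
Step 7: fill(B) -> (A=4 B=8 C=10)
Step 8: empty(A) -> (A=0 B=8 C=10)

Answer: 0 8 10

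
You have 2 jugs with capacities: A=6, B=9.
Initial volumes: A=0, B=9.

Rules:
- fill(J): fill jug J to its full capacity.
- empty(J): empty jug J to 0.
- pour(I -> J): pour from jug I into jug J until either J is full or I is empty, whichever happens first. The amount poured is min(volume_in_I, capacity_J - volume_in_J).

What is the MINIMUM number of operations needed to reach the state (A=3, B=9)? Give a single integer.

Answer: 4

Derivation:
BFS from (A=0, B=9). One shortest path:
  1. pour(B -> A) -> (A=6 B=3)
  2. empty(A) -> (A=0 B=3)
  3. pour(B -> A) -> (A=3 B=0)
  4. fill(B) -> (A=3 B=9)
Reached target in 4 moves.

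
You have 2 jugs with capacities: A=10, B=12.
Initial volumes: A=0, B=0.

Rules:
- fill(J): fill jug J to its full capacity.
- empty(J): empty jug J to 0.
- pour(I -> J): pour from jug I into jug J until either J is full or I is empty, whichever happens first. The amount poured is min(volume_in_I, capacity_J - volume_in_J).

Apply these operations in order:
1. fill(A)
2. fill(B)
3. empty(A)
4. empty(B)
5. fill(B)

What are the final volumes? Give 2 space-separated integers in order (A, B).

Step 1: fill(A) -> (A=10 B=0)
Step 2: fill(B) -> (A=10 B=12)
Step 3: empty(A) -> (A=0 B=12)
Step 4: empty(B) -> (A=0 B=0)
Step 5: fill(B) -> (A=0 B=12)

Answer: 0 12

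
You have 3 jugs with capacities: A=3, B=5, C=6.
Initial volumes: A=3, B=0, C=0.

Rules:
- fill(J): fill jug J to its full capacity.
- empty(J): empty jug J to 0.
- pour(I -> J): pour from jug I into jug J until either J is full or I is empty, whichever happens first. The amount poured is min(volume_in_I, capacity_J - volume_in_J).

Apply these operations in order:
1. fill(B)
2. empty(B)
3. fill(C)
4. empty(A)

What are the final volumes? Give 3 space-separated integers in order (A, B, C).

Step 1: fill(B) -> (A=3 B=5 C=0)
Step 2: empty(B) -> (A=3 B=0 C=0)
Step 3: fill(C) -> (A=3 B=0 C=6)
Step 4: empty(A) -> (A=0 B=0 C=6)

Answer: 0 0 6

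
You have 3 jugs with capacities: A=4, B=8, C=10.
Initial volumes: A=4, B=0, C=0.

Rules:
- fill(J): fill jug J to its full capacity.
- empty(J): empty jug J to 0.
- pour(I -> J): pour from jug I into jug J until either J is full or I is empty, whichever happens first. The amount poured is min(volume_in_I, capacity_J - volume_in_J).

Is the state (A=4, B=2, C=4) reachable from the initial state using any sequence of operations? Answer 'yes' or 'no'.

Answer: yes

Derivation:
BFS from (A=4, B=0, C=0):
  1. empty(A) -> (A=0 B=0 C=0)
  2. fill(C) -> (A=0 B=0 C=10)
  3. pour(C -> A) -> (A=4 B=0 C=6)
  4. pour(C -> B) -> (A=4 B=6 C=0)
  5. pour(A -> C) -> (A=0 B=6 C=4)
  6. pour(B -> A) -> (A=4 B=2 C=4)
Target reached → yes.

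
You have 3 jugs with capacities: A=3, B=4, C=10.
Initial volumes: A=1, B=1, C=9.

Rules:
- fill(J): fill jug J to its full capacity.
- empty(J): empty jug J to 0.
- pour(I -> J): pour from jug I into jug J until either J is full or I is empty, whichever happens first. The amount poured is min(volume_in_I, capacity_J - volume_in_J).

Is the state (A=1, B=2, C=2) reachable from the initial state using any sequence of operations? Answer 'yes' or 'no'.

Answer: no

Derivation:
BFS explored all 167 reachable states.
Reachable set includes: (0,0,0), (0,0,1), (0,0,2), (0,0,3), (0,0,4), (0,0,5), (0,0,6), (0,0,7), (0,0,8), (0,0,9), (0,0,10), (0,1,0) ...
Target (A=1, B=2, C=2) not in reachable set → no.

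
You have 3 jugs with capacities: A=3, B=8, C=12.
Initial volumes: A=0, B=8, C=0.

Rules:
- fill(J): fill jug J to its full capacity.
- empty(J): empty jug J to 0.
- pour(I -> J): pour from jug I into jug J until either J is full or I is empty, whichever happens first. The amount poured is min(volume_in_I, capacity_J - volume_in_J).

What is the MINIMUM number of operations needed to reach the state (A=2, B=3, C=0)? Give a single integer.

BFS from (A=0, B=8, C=0). One shortest path:
  1. pour(B -> A) -> (A=3 B=5 C=0)
  2. empty(A) -> (A=0 B=5 C=0)
  3. pour(B -> A) -> (A=3 B=2 C=0)
  4. pour(A -> C) -> (A=0 B=2 C=3)
  5. pour(B -> A) -> (A=2 B=0 C=3)
  6. pour(C -> B) -> (A=2 B=3 C=0)
Reached target in 6 moves.

Answer: 6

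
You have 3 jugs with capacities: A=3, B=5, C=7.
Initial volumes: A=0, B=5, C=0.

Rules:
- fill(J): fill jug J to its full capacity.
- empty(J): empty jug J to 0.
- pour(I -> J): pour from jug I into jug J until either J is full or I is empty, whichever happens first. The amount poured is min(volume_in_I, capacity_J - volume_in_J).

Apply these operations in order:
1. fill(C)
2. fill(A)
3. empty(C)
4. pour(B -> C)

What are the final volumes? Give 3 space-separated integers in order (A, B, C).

Answer: 3 0 5

Derivation:
Step 1: fill(C) -> (A=0 B=5 C=7)
Step 2: fill(A) -> (A=3 B=5 C=7)
Step 3: empty(C) -> (A=3 B=5 C=0)
Step 4: pour(B -> C) -> (A=3 B=0 C=5)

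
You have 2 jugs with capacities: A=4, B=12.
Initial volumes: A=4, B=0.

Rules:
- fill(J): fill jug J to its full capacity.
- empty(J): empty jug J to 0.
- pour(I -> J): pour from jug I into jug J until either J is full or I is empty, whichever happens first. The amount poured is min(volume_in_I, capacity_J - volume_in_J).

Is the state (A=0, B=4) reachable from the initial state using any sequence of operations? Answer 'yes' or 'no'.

BFS from (A=4, B=0):
  1. pour(A -> B) -> (A=0 B=4)
Target reached → yes.

Answer: yes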